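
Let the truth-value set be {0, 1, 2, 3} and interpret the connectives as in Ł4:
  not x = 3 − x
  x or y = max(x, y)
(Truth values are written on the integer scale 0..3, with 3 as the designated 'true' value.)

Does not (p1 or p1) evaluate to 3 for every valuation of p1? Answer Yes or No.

Counterexample: take p1 = 1.
p1 or p1 = 1 or 1 = 1
not (p1 or p1) = not 1 = 2
This gives 2 ≠ 3.

No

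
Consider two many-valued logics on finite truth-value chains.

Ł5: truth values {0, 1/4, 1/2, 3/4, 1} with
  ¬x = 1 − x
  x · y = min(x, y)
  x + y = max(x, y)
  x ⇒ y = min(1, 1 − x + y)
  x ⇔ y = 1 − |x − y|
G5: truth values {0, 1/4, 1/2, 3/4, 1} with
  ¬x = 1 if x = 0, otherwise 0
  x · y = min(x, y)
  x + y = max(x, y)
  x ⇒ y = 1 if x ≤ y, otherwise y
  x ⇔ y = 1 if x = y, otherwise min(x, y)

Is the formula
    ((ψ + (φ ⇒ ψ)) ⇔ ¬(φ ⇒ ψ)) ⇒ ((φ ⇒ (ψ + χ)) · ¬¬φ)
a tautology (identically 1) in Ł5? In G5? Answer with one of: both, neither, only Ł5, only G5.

In Ł5: at φ = 1/4, ψ = 0, χ = 0 the value is 3/4 — not a tautology.
In G5: every assignment gives 1 — tautology.

only G5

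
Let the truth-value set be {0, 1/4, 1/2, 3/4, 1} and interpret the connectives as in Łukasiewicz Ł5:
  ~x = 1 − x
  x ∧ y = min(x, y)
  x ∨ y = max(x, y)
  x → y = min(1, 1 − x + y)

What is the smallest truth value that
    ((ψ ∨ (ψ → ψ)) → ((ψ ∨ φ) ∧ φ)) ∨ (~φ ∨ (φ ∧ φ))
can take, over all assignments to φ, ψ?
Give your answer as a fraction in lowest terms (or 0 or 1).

1/2

Take φ = 1/2, ψ = 0:
ψ → ψ = 0 → 0 = 1
ψ ∨ (ψ → ψ) = 0 ∨ 1 = 1
ψ ∨ φ = 0 ∨ 1/2 = 1/2
(ψ ∨ φ) ∧ φ = 1/2 ∧ 1/2 = 1/2
(ψ ∨ (ψ → ψ)) → ((ψ ∨ φ) ∧ φ) = 1 → 1/2 = 1/2
~φ = ~1/2 = 1/2
φ ∧ φ = 1/2 ∧ 1/2 = 1/2
~φ ∨ (φ ∧ φ) = 1/2 ∨ 1/2 = 1/2
((ψ ∨ (ψ → ψ)) → ((ψ ∨ φ) ∧ φ)) ∨ (~φ ∨ (φ ∧ φ)) = 1/2 ∨ 1/2 = 1/2
No assignment yields a value below 1/2, so this is the minimum.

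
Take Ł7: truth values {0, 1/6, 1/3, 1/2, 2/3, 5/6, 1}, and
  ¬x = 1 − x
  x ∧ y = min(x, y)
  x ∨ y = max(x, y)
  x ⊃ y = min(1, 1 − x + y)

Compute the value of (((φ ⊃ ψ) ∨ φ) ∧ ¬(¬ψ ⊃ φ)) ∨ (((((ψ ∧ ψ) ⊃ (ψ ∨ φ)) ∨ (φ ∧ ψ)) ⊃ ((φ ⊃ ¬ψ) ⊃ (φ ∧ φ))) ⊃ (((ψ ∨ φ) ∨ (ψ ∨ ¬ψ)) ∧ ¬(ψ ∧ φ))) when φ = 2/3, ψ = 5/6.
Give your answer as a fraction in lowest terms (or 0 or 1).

1/3

φ ⊃ ψ = 2/3 ⊃ 5/6 = 1
(φ ⊃ ψ) ∨ φ = 1 ∨ 2/3 = 1
¬ψ = ¬5/6 = 1/6
¬ψ ⊃ φ = 1/6 ⊃ 2/3 = 1
¬(¬ψ ⊃ φ) = ¬1 = 0
((φ ⊃ ψ) ∨ φ) ∧ ¬(¬ψ ⊃ φ) = 1 ∧ 0 = 0
ψ ∧ ψ = 5/6 ∧ 5/6 = 5/6
ψ ∨ φ = 5/6 ∨ 2/3 = 5/6
(ψ ∧ ψ) ⊃ (ψ ∨ φ) = 5/6 ⊃ 5/6 = 1
φ ∧ ψ = 2/3 ∧ 5/6 = 2/3
((ψ ∧ ψ) ⊃ (ψ ∨ φ)) ∨ (φ ∧ ψ) = 1 ∨ 2/3 = 1
¬ψ = ¬5/6 = 1/6
φ ⊃ ¬ψ = 2/3 ⊃ 1/6 = 1/2
φ ∧ φ = 2/3 ∧ 2/3 = 2/3
(φ ⊃ ¬ψ) ⊃ (φ ∧ φ) = 1/2 ⊃ 2/3 = 1
(((ψ ∧ ψ) ⊃ (ψ ∨ φ)) ∨ (φ ∧ ψ)) ⊃ ((φ ⊃ ¬ψ) ⊃ (φ ∧ φ)) = 1 ⊃ 1 = 1
ψ ∨ φ = 5/6 ∨ 2/3 = 5/6
¬ψ = ¬5/6 = 1/6
ψ ∨ ¬ψ = 5/6 ∨ 1/6 = 5/6
(ψ ∨ φ) ∨ (ψ ∨ ¬ψ) = 5/6 ∨ 5/6 = 5/6
ψ ∧ φ = 5/6 ∧ 2/3 = 2/3
¬(ψ ∧ φ) = ¬2/3 = 1/3
((ψ ∨ φ) ∨ (ψ ∨ ¬ψ)) ∧ ¬(ψ ∧ φ) = 5/6 ∧ 1/3 = 1/3
((((ψ ∧ ψ) ⊃ (ψ ∨ φ)) ∨ (φ ∧ ψ)) ⊃ ((φ ⊃ ¬ψ) ⊃ (φ ∧ φ))) ⊃ (((ψ ∨ φ) ∨ (ψ ∨ ¬ψ)) ∧ ¬(ψ ∧ φ)) = 1 ⊃ 1/3 = 1/3
(((φ ⊃ ψ) ∨ φ) ∧ ¬(¬ψ ⊃ φ)) ∨ (((((ψ ∧ ψ) ⊃ (ψ ∨ φ)) ∨ (φ ∧ ψ)) ⊃ ((φ ⊃ ¬ψ) ⊃ (φ ∧ φ))) ⊃ (((ψ ∨ φ) ∨ (ψ ∨ ¬ψ)) ∧ ¬(ψ ∧ φ))) = 0 ∨ 1/3 = 1/3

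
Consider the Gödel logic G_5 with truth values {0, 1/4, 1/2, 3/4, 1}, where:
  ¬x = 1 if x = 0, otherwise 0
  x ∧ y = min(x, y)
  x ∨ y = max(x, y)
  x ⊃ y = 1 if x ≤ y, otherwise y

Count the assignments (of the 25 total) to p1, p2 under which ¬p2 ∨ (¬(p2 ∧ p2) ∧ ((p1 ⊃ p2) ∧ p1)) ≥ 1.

value 1: 5 assignments (counts)
value 0: 20 assignments
So 5 of the 25 assignments meet the threshold.

5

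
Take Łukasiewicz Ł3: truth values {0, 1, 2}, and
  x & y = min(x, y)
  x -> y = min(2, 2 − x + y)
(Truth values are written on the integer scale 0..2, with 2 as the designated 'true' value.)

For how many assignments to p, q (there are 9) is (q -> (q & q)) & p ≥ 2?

3

p = 0, q = 0 ↦ 0  <
p = 0, q = 1 ↦ 0  <
p = 0, q = 2 ↦ 0  <
p = 1, q = 0 ↦ 1  <
p = 1, q = 1 ↦ 1  <
p = 1, q = 2 ↦ 1  <
p = 2, q = 0 ↦ 2  ≥
p = 2, q = 1 ↦ 2  ≥
p = 2, q = 2 ↦ 2  ≥
So 3 of the 9 assignments meet the threshold.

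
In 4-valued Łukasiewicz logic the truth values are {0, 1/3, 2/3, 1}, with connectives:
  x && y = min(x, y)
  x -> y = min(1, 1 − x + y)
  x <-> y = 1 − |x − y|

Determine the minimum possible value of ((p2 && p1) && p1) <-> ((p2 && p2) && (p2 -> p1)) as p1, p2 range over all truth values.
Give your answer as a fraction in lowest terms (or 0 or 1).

Take p1 = 0, p2 = 1/3:
p2 && p1 = 1/3 && 0 = 0
(p2 && p1) && p1 = 0 && 0 = 0
p2 && p2 = 1/3 && 1/3 = 1/3
p2 -> p1 = 1/3 -> 0 = 2/3
(p2 && p2) && (p2 -> p1) = 1/3 && 2/3 = 1/3
((p2 && p1) && p1) <-> ((p2 && p2) && (p2 -> p1)) = 0 <-> 1/3 = 2/3
No assignment yields a value below 2/3, so this is the minimum.

2/3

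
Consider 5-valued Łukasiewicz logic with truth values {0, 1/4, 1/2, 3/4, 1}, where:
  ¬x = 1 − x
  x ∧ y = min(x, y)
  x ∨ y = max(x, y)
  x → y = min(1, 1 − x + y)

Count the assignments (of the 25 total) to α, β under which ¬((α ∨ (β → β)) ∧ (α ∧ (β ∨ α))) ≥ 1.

5

value 1: 5 assignments (counts)
value 3/4: 5 assignments
value 1/2: 5 assignments
value 1/4: 5 assignments
value 0: 5 assignments
So 5 of the 25 assignments meet the threshold.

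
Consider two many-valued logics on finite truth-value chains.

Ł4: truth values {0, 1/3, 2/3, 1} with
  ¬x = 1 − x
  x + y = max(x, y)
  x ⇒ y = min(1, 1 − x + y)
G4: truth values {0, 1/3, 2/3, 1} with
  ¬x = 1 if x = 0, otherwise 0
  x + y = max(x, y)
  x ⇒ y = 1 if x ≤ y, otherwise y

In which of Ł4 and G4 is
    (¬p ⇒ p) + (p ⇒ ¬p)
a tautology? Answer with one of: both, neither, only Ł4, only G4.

In Ł4: every assignment gives 1 — tautology.
In G4: every assignment gives 1 — tautology.

both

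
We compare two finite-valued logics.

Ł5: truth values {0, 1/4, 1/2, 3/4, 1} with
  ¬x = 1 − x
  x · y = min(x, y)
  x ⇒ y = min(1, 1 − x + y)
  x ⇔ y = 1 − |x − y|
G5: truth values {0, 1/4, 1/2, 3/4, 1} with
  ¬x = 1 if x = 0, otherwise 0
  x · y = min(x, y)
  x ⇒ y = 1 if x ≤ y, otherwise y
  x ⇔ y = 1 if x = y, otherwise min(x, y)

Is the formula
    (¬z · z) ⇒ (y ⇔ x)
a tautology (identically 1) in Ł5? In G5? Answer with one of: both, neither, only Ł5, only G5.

In Ł5: at x = 0, y = 3/4, z = 1/2 the value is 3/4 — not a tautology.
In G5: every assignment gives 1 — tautology.

only G5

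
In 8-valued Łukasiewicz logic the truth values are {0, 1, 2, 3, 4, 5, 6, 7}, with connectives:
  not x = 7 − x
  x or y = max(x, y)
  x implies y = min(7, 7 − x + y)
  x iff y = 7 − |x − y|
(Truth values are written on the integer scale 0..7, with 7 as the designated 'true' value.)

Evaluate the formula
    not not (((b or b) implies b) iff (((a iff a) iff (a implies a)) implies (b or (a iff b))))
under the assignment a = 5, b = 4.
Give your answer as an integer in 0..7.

b or b = 4 or 4 = 4
(b or b) implies b = 4 implies 4 = 7
a iff a = 5 iff 5 = 7
a implies a = 5 implies 5 = 7
(a iff a) iff (a implies a) = 7 iff 7 = 7
a iff b = 5 iff 4 = 6
b or (a iff b) = 4 or 6 = 6
((a iff a) iff (a implies a)) implies (b or (a iff b)) = 7 implies 6 = 6
((b or b) implies b) iff (((a iff a) iff (a implies a)) implies (b or (a iff b))) = 7 iff 6 = 6
not (((b or b) implies b) iff (((a iff a) iff (a implies a)) implies (b or (a iff b)))) = not 6 = 1
not not (((b or b) implies b) iff (((a iff a) iff (a implies a)) implies (b or (a iff b)))) = not 1 = 6

6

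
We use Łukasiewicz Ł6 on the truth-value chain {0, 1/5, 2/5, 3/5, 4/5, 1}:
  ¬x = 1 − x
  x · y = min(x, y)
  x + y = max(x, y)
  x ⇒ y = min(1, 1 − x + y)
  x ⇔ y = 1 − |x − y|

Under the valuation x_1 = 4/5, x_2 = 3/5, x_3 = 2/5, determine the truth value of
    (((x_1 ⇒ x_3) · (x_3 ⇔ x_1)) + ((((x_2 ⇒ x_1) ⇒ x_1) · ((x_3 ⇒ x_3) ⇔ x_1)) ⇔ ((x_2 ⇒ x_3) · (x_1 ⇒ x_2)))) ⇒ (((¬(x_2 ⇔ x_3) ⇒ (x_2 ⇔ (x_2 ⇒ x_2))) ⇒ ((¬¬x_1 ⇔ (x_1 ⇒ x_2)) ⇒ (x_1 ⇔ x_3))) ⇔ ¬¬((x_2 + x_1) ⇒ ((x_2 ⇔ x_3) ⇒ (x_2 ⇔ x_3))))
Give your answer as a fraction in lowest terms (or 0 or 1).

3/5

x_1 ⇒ x_3 = 4/5 ⇒ 2/5 = 3/5
x_3 ⇔ x_1 = 2/5 ⇔ 4/5 = 3/5
(x_1 ⇒ x_3) · (x_3 ⇔ x_1) = 3/5 · 3/5 = 3/5
x_2 ⇒ x_1 = 3/5 ⇒ 4/5 = 1
(x_2 ⇒ x_1) ⇒ x_1 = 1 ⇒ 4/5 = 4/5
x_3 ⇒ x_3 = 2/5 ⇒ 2/5 = 1
(x_3 ⇒ x_3) ⇔ x_1 = 1 ⇔ 4/5 = 4/5
((x_2 ⇒ x_1) ⇒ x_1) · ((x_3 ⇒ x_3) ⇔ x_1) = 4/5 · 4/5 = 4/5
x_2 ⇒ x_3 = 3/5 ⇒ 2/5 = 4/5
x_1 ⇒ x_2 = 4/5 ⇒ 3/5 = 4/5
(x_2 ⇒ x_3) · (x_1 ⇒ x_2) = 4/5 · 4/5 = 4/5
(((x_2 ⇒ x_1) ⇒ x_1) · ((x_3 ⇒ x_3) ⇔ x_1)) ⇔ ((x_2 ⇒ x_3) · (x_1 ⇒ x_2)) = 4/5 ⇔ 4/5 = 1
((x_1 ⇒ x_3) · (x_3 ⇔ x_1)) + ((((x_2 ⇒ x_1) ⇒ x_1) · ((x_3 ⇒ x_3) ⇔ x_1)) ⇔ ((x_2 ⇒ x_3) · (x_1 ⇒ x_2))) = 3/5 + 1 = 1
x_2 ⇔ x_3 = 3/5 ⇔ 2/5 = 4/5
¬(x_2 ⇔ x_3) = ¬4/5 = 1/5
x_2 ⇒ x_2 = 3/5 ⇒ 3/5 = 1
x_2 ⇔ (x_2 ⇒ x_2) = 3/5 ⇔ 1 = 3/5
¬(x_2 ⇔ x_3) ⇒ (x_2 ⇔ (x_2 ⇒ x_2)) = 1/5 ⇒ 3/5 = 1
¬x_1 = ¬4/5 = 1/5
¬¬x_1 = ¬1/5 = 4/5
x_1 ⇒ x_2 = 4/5 ⇒ 3/5 = 4/5
¬¬x_1 ⇔ (x_1 ⇒ x_2) = 4/5 ⇔ 4/5 = 1
x_1 ⇔ x_3 = 4/5 ⇔ 2/5 = 3/5
(¬¬x_1 ⇔ (x_1 ⇒ x_2)) ⇒ (x_1 ⇔ x_3) = 1 ⇒ 3/5 = 3/5
(¬(x_2 ⇔ x_3) ⇒ (x_2 ⇔ (x_2 ⇒ x_2))) ⇒ ((¬¬x_1 ⇔ (x_1 ⇒ x_2)) ⇒ (x_1 ⇔ x_3)) = 1 ⇒ 3/5 = 3/5
x_2 + x_1 = 3/5 + 4/5 = 4/5
x_2 ⇔ x_3 = 3/5 ⇔ 2/5 = 4/5
x_2 ⇔ x_3 = 3/5 ⇔ 2/5 = 4/5
(x_2 ⇔ x_3) ⇒ (x_2 ⇔ x_3) = 4/5 ⇒ 4/5 = 1
(x_2 + x_1) ⇒ ((x_2 ⇔ x_3) ⇒ (x_2 ⇔ x_3)) = 4/5 ⇒ 1 = 1
¬((x_2 + x_1) ⇒ ((x_2 ⇔ x_3) ⇒ (x_2 ⇔ x_3))) = ¬1 = 0
¬¬((x_2 + x_1) ⇒ ((x_2 ⇔ x_3) ⇒ (x_2 ⇔ x_3))) = ¬0 = 1
((¬(x_2 ⇔ x_3) ⇒ (x_2 ⇔ (x_2 ⇒ x_2))) ⇒ ((¬¬x_1 ⇔ (x_1 ⇒ x_2)) ⇒ (x_1 ⇔ x_3))) ⇔ ¬¬((x_2 + x_1) ⇒ ((x_2 ⇔ x_3) ⇒ (x_2 ⇔ x_3))) = 3/5 ⇔ 1 = 3/5
(((x_1 ⇒ x_3) · (x_3 ⇔ x_1)) + ((((x_2 ⇒ x_1) ⇒ x_1) · ((x_3 ⇒ x_3) ⇔ x_1)) ⇔ ((x_2 ⇒ x_3) · (x_1 ⇒ x_2)))) ⇒ (((¬(x_2 ⇔ x_3) ⇒ (x_2 ⇔ (x_2 ⇒ x_2))) ⇒ ((¬¬x_1 ⇔ (x_1 ⇒ x_2)) ⇒ (x_1 ⇔ x_3))) ⇔ ¬¬((x_2 + x_1) ⇒ ((x_2 ⇔ x_3) ⇒ (x_2 ⇔ x_3)))) = 1 ⇒ 3/5 = 3/5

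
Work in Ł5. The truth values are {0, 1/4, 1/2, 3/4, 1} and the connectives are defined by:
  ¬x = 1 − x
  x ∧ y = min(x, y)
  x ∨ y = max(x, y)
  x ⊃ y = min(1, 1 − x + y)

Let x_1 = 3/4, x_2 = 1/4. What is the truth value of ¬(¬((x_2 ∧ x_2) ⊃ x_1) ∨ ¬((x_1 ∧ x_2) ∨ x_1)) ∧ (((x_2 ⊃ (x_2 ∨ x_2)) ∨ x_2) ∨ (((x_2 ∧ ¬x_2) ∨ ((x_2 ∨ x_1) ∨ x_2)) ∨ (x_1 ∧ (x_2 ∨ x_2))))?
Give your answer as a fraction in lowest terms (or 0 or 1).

x_2 ∧ x_2 = 1/4 ∧ 1/4 = 1/4
(x_2 ∧ x_2) ⊃ x_1 = 1/4 ⊃ 3/4 = 1
¬((x_2 ∧ x_2) ⊃ x_1) = ¬1 = 0
x_1 ∧ x_2 = 3/4 ∧ 1/4 = 1/4
(x_1 ∧ x_2) ∨ x_1 = 1/4 ∨ 3/4 = 3/4
¬((x_1 ∧ x_2) ∨ x_1) = ¬3/4 = 1/4
¬((x_2 ∧ x_2) ⊃ x_1) ∨ ¬((x_1 ∧ x_2) ∨ x_1) = 0 ∨ 1/4 = 1/4
¬(¬((x_2 ∧ x_2) ⊃ x_1) ∨ ¬((x_1 ∧ x_2) ∨ x_1)) = ¬1/4 = 3/4
x_2 ∨ x_2 = 1/4 ∨ 1/4 = 1/4
x_2 ⊃ (x_2 ∨ x_2) = 1/4 ⊃ 1/4 = 1
(x_2 ⊃ (x_2 ∨ x_2)) ∨ x_2 = 1 ∨ 1/4 = 1
¬x_2 = ¬1/4 = 3/4
x_2 ∧ ¬x_2 = 1/4 ∧ 3/4 = 1/4
x_2 ∨ x_1 = 1/4 ∨ 3/4 = 3/4
(x_2 ∨ x_1) ∨ x_2 = 3/4 ∨ 1/4 = 3/4
(x_2 ∧ ¬x_2) ∨ ((x_2 ∨ x_1) ∨ x_2) = 1/4 ∨ 3/4 = 3/4
x_2 ∨ x_2 = 1/4 ∨ 1/4 = 1/4
x_1 ∧ (x_2 ∨ x_2) = 3/4 ∧ 1/4 = 1/4
((x_2 ∧ ¬x_2) ∨ ((x_2 ∨ x_1) ∨ x_2)) ∨ (x_1 ∧ (x_2 ∨ x_2)) = 3/4 ∨ 1/4 = 3/4
((x_2 ⊃ (x_2 ∨ x_2)) ∨ x_2) ∨ (((x_2 ∧ ¬x_2) ∨ ((x_2 ∨ x_1) ∨ x_2)) ∨ (x_1 ∧ (x_2 ∨ x_2))) = 1 ∨ 3/4 = 1
¬(¬((x_2 ∧ x_2) ⊃ x_1) ∨ ¬((x_1 ∧ x_2) ∨ x_1)) ∧ (((x_2 ⊃ (x_2 ∨ x_2)) ∨ x_2) ∨ (((x_2 ∧ ¬x_2) ∨ ((x_2 ∨ x_1) ∨ x_2)) ∨ (x_1 ∧ (x_2 ∨ x_2)))) = 3/4 ∧ 1 = 3/4

3/4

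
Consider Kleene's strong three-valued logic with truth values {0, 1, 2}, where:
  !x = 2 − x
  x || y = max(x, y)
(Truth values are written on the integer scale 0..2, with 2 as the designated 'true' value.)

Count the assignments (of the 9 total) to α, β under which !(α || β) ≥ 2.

1

α = 0, β = 0 ↦ 2  ≥
α = 0, β = 1 ↦ 1  <
α = 0, β = 2 ↦ 0  <
α = 1, β = 0 ↦ 1  <
α = 1, β = 1 ↦ 1  <
α = 1, β = 2 ↦ 0  <
α = 2, β = 0 ↦ 0  <
α = 2, β = 1 ↦ 0  <
α = 2, β = 2 ↦ 0  <
So 1 of the 9 assignments meets the threshold.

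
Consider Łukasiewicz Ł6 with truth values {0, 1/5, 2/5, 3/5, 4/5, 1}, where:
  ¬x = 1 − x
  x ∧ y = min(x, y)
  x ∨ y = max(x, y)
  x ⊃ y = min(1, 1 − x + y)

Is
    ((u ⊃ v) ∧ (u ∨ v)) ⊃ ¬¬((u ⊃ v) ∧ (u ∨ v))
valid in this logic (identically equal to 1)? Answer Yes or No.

Yes

At u = 2/5, v = 1/5, for instance:
u ⊃ v = 2/5 ⊃ 1/5 = 4/5
u ∨ v = 2/5 ∨ 1/5 = 2/5
(u ⊃ v) ∧ (u ∨ v) = 4/5 ∧ 2/5 = 2/5
¬((u ⊃ v) ∧ (u ∨ v)) = ¬2/5 = 3/5
¬¬((u ⊃ v) ∧ (u ∨ v)) = ¬3/5 = 2/5
((u ⊃ v) ∧ (u ∨ v)) ⊃ ¬¬((u ⊃ v) ∧ (u ∨ v)) = 2/5 ⊃ 2/5 = 1
and checking the remaining 35 assignments likewise gives ≥ 1 in every case.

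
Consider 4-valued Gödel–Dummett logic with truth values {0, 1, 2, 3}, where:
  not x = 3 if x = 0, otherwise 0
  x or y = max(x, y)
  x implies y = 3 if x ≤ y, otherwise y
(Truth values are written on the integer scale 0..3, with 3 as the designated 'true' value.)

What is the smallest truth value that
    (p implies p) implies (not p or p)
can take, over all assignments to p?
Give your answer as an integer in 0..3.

1

Take p = 1:
p implies p = 1 implies 1 = 3
not p = not 1 = 0
not p or p = 0 or 1 = 1
(p implies p) implies (not p or p) = 3 implies 1 = 1
No assignment yields a value below 1, so this is the minimum.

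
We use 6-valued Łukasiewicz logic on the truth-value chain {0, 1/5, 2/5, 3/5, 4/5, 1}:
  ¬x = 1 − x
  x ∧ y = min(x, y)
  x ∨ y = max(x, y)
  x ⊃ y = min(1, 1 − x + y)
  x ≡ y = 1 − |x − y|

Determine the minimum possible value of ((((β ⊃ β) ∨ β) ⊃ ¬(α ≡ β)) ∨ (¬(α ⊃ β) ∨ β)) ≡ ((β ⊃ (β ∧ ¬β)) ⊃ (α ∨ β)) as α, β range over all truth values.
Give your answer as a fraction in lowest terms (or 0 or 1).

Take α = 4/5, β = 2/5:
β ⊃ β = 2/5 ⊃ 2/5 = 1
(β ⊃ β) ∨ β = 1 ∨ 2/5 = 1
α ≡ β = 4/5 ≡ 2/5 = 3/5
¬(α ≡ β) = ¬3/5 = 2/5
((β ⊃ β) ∨ β) ⊃ ¬(α ≡ β) = 1 ⊃ 2/5 = 2/5
α ⊃ β = 4/5 ⊃ 2/5 = 3/5
¬(α ⊃ β) = ¬3/5 = 2/5
¬(α ⊃ β) ∨ β = 2/5 ∨ 2/5 = 2/5
(((β ⊃ β) ∨ β) ⊃ ¬(α ≡ β)) ∨ (¬(α ⊃ β) ∨ β) = 2/5 ∨ 2/5 = 2/5
¬β = ¬2/5 = 3/5
β ∧ ¬β = 2/5 ∧ 3/5 = 2/5
β ⊃ (β ∧ ¬β) = 2/5 ⊃ 2/5 = 1
α ∨ β = 4/5 ∨ 2/5 = 4/5
(β ⊃ (β ∧ ¬β)) ⊃ (α ∨ β) = 1 ⊃ 4/5 = 4/5
((((β ⊃ β) ∨ β) ⊃ ¬(α ≡ β)) ∨ (¬(α ⊃ β) ∨ β)) ≡ ((β ⊃ (β ∧ ¬β)) ⊃ (α ∨ β)) = 2/5 ≡ 4/5 = 3/5
No assignment yields a value below 3/5, so this is the minimum.

3/5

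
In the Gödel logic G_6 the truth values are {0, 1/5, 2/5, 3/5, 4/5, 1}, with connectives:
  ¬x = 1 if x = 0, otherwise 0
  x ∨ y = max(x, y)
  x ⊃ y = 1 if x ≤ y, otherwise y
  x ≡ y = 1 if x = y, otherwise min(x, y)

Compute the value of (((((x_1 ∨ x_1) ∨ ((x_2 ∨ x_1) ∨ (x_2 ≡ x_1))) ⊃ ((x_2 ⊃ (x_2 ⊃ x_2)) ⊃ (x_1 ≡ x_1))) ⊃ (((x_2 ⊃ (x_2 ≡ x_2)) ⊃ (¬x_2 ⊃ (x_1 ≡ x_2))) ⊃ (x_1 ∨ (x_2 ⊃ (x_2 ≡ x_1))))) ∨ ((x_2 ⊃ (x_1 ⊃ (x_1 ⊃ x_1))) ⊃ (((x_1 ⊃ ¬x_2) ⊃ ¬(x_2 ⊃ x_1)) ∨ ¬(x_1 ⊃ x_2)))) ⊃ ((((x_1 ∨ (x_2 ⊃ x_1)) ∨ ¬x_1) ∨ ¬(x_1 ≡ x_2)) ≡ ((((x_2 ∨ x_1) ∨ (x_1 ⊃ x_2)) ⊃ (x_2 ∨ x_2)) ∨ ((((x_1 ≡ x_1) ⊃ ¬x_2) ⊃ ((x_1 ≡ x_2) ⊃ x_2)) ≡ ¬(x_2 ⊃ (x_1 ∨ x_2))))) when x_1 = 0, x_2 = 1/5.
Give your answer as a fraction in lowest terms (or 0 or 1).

1/5

x_1 ∨ x_1 = 0 ∨ 0 = 0
x_2 ∨ x_1 = 1/5 ∨ 0 = 1/5
x_2 ≡ x_1 = 1/5 ≡ 0 = 0
(x_2 ∨ x_1) ∨ (x_2 ≡ x_1) = 1/5 ∨ 0 = 1/5
(x_1 ∨ x_1) ∨ ((x_2 ∨ x_1) ∨ (x_2 ≡ x_1)) = 0 ∨ 1/5 = 1/5
x_2 ⊃ x_2 = 1/5 ⊃ 1/5 = 1
x_2 ⊃ (x_2 ⊃ x_2) = 1/5 ⊃ 1 = 1
x_1 ≡ x_1 = 0 ≡ 0 = 1
(x_2 ⊃ (x_2 ⊃ x_2)) ⊃ (x_1 ≡ x_1) = 1 ⊃ 1 = 1
((x_1 ∨ x_1) ∨ ((x_2 ∨ x_1) ∨ (x_2 ≡ x_1))) ⊃ ((x_2 ⊃ (x_2 ⊃ x_2)) ⊃ (x_1 ≡ x_1)) = 1/5 ⊃ 1 = 1
x_2 ≡ x_2 = 1/5 ≡ 1/5 = 1
x_2 ⊃ (x_2 ≡ x_2) = 1/5 ⊃ 1 = 1
¬x_2 = ¬1/5 = 0
x_1 ≡ x_2 = 0 ≡ 1/5 = 0
¬x_2 ⊃ (x_1 ≡ x_2) = 0 ⊃ 0 = 1
(x_2 ⊃ (x_2 ≡ x_2)) ⊃ (¬x_2 ⊃ (x_1 ≡ x_2)) = 1 ⊃ 1 = 1
x_2 ≡ x_1 = 1/5 ≡ 0 = 0
x_2 ⊃ (x_2 ≡ x_1) = 1/5 ⊃ 0 = 0
x_1 ∨ (x_2 ⊃ (x_2 ≡ x_1)) = 0 ∨ 0 = 0
((x_2 ⊃ (x_2 ≡ x_2)) ⊃ (¬x_2 ⊃ (x_1 ≡ x_2))) ⊃ (x_1 ∨ (x_2 ⊃ (x_2 ≡ x_1))) = 1 ⊃ 0 = 0
(((x_1 ∨ x_1) ∨ ((x_2 ∨ x_1) ∨ (x_2 ≡ x_1))) ⊃ ((x_2 ⊃ (x_2 ⊃ x_2)) ⊃ (x_1 ≡ x_1))) ⊃ (((x_2 ⊃ (x_2 ≡ x_2)) ⊃ (¬x_2 ⊃ (x_1 ≡ x_2))) ⊃ (x_1 ∨ (x_2 ⊃ (x_2 ≡ x_1)))) = 1 ⊃ 0 = 0
x_1 ⊃ x_1 = 0 ⊃ 0 = 1
x_1 ⊃ (x_1 ⊃ x_1) = 0 ⊃ 1 = 1
x_2 ⊃ (x_1 ⊃ (x_1 ⊃ x_1)) = 1/5 ⊃ 1 = 1
¬x_2 = ¬1/5 = 0
x_1 ⊃ ¬x_2 = 0 ⊃ 0 = 1
x_2 ⊃ x_1 = 1/5 ⊃ 0 = 0
¬(x_2 ⊃ x_1) = ¬0 = 1
(x_1 ⊃ ¬x_2) ⊃ ¬(x_2 ⊃ x_1) = 1 ⊃ 1 = 1
x_1 ⊃ x_2 = 0 ⊃ 1/5 = 1
¬(x_1 ⊃ x_2) = ¬1 = 0
((x_1 ⊃ ¬x_2) ⊃ ¬(x_2 ⊃ x_1)) ∨ ¬(x_1 ⊃ x_2) = 1 ∨ 0 = 1
(x_2 ⊃ (x_1 ⊃ (x_1 ⊃ x_1))) ⊃ (((x_1 ⊃ ¬x_2) ⊃ ¬(x_2 ⊃ x_1)) ∨ ¬(x_1 ⊃ x_2)) = 1 ⊃ 1 = 1
((((x_1 ∨ x_1) ∨ ((x_2 ∨ x_1) ∨ (x_2 ≡ x_1))) ⊃ ((x_2 ⊃ (x_2 ⊃ x_2)) ⊃ (x_1 ≡ x_1))) ⊃ (((x_2 ⊃ (x_2 ≡ x_2)) ⊃ (¬x_2 ⊃ (x_1 ≡ x_2))) ⊃ (x_1 ∨ (x_2 ⊃ (x_2 ≡ x_1))))) ∨ ((x_2 ⊃ (x_1 ⊃ (x_1 ⊃ x_1))) ⊃ (((x_1 ⊃ ¬x_2) ⊃ ¬(x_2 ⊃ x_1)) ∨ ¬(x_1 ⊃ x_2))) = 0 ∨ 1 = 1
x_2 ⊃ x_1 = 1/5 ⊃ 0 = 0
x_1 ∨ (x_2 ⊃ x_1) = 0 ∨ 0 = 0
¬x_1 = ¬0 = 1
(x_1 ∨ (x_2 ⊃ x_1)) ∨ ¬x_1 = 0 ∨ 1 = 1
x_1 ≡ x_2 = 0 ≡ 1/5 = 0
¬(x_1 ≡ x_2) = ¬0 = 1
((x_1 ∨ (x_2 ⊃ x_1)) ∨ ¬x_1) ∨ ¬(x_1 ≡ x_2) = 1 ∨ 1 = 1
x_2 ∨ x_1 = 1/5 ∨ 0 = 1/5
x_1 ⊃ x_2 = 0 ⊃ 1/5 = 1
(x_2 ∨ x_1) ∨ (x_1 ⊃ x_2) = 1/5 ∨ 1 = 1
x_2 ∨ x_2 = 1/5 ∨ 1/5 = 1/5
((x_2 ∨ x_1) ∨ (x_1 ⊃ x_2)) ⊃ (x_2 ∨ x_2) = 1 ⊃ 1/5 = 1/5
x_1 ≡ x_1 = 0 ≡ 0 = 1
¬x_2 = ¬1/5 = 0
(x_1 ≡ x_1) ⊃ ¬x_2 = 1 ⊃ 0 = 0
x_1 ≡ x_2 = 0 ≡ 1/5 = 0
(x_1 ≡ x_2) ⊃ x_2 = 0 ⊃ 1/5 = 1
((x_1 ≡ x_1) ⊃ ¬x_2) ⊃ ((x_1 ≡ x_2) ⊃ x_2) = 0 ⊃ 1 = 1
x_1 ∨ x_2 = 0 ∨ 1/5 = 1/5
x_2 ⊃ (x_1 ∨ x_2) = 1/5 ⊃ 1/5 = 1
¬(x_2 ⊃ (x_1 ∨ x_2)) = ¬1 = 0
(((x_1 ≡ x_1) ⊃ ¬x_2) ⊃ ((x_1 ≡ x_2) ⊃ x_2)) ≡ ¬(x_2 ⊃ (x_1 ∨ x_2)) = 1 ≡ 0 = 0
(((x_2 ∨ x_1) ∨ (x_1 ⊃ x_2)) ⊃ (x_2 ∨ x_2)) ∨ ((((x_1 ≡ x_1) ⊃ ¬x_2) ⊃ ((x_1 ≡ x_2) ⊃ x_2)) ≡ ¬(x_2 ⊃ (x_1 ∨ x_2))) = 1/5 ∨ 0 = 1/5
(((x_1 ∨ (x_2 ⊃ x_1)) ∨ ¬x_1) ∨ ¬(x_1 ≡ x_2)) ≡ ((((x_2 ∨ x_1) ∨ (x_1 ⊃ x_2)) ⊃ (x_2 ∨ x_2)) ∨ ((((x_1 ≡ x_1) ⊃ ¬x_2) ⊃ ((x_1 ≡ x_2) ⊃ x_2)) ≡ ¬(x_2 ⊃ (x_1 ∨ x_2)))) = 1 ≡ 1/5 = 1/5
(((((x_1 ∨ x_1) ∨ ((x_2 ∨ x_1) ∨ (x_2 ≡ x_1))) ⊃ ((x_2 ⊃ (x_2 ⊃ x_2)) ⊃ (x_1 ≡ x_1))) ⊃ (((x_2 ⊃ (x_2 ≡ x_2)) ⊃ (¬x_2 ⊃ (x_1 ≡ x_2))) ⊃ (x_1 ∨ (x_2 ⊃ (x_2 ≡ x_1))))) ∨ ((x_2 ⊃ (x_1 ⊃ (x_1 ⊃ x_1))) ⊃ (((x_1 ⊃ ¬x_2) ⊃ ¬(x_2 ⊃ x_1)) ∨ ¬(x_1 ⊃ x_2)))) ⊃ ((((x_1 ∨ (x_2 ⊃ x_1)) ∨ ¬x_1) ∨ ¬(x_1 ≡ x_2)) ≡ ((((x_2 ∨ x_1) ∨ (x_1 ⊃ x_2)) ⊃ (x_2 ∨ x_2)) ∨ ((((x_1 ≡ x_1) ⊃ ¬x_2) ⊃ ((x_1 ≡ x_2) ⊃ x_2)) ≡ ¬(x_2 ⊃ (x_1 ∨ x_2))))) = 1 ⊃ 1/5 = 1/5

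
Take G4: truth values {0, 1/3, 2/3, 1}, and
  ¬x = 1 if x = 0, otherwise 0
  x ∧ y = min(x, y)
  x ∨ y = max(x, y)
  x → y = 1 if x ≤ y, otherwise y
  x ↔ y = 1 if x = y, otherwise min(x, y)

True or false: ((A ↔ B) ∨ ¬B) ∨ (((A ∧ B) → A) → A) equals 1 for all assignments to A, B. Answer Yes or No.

Counterexample: take A = 0, B = 1/3.
A ↔ B = 0 ↔ 1/3 = 0
¬B = ¬1/3 = 0
(A ↔ B) ∨ ¬B = 0 ∨ 0 = 0
A ∧ B = 0 ∧ 1/3 = 0
(A ∧ B) → A = 0 → 0 = 1
((A ∧ B) → A) → A = 1 → 0 = 0
((A ↔ B) ∨ ¬B) ∨ (((A ∧ B) → A) → A) = 0 ∨ 0 = 0
This gives 0 ≠ 1.

No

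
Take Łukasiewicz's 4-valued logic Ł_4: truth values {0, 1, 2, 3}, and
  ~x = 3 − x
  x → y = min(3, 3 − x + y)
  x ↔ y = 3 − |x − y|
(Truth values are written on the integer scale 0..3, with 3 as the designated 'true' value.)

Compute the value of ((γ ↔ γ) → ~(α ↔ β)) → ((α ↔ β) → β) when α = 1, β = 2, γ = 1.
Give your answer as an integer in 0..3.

3

γ ↔ γ = 1 ↔ 1 = 3
α ↔ β = 1 ↔ 2 = 2
~(α ↔ β) = ~2 = 1
(γ ↔ γ) → ~(α ↔ β) = 3 → 1 = 1
α ↔ β = 1 ↔ 2 = 2
(α ↔ β) → β = 2 → 2 = 3
((γ ↔ γ) → ~(α ↔ β)) → ((α ↔ β) → β) = 1 → 3 = 3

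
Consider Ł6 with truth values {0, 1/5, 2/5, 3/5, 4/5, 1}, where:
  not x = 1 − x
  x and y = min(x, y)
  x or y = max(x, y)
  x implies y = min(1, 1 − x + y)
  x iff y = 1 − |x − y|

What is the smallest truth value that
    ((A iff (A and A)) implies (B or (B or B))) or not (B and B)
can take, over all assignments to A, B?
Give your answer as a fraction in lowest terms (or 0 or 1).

3/5

Take A = 0, B = 2/5:
A and A = 0 and 0 = 0
A iff (A and A) = 0 iff 0 = 1
B or B = 2/5 or 2/5 = 2/5
B or (B or B) = 2/5 or 2/5 = 2/5
(A iff (A and A)) implies (B or (B or B)) = 1 implies 2/5 = 2/5
B and B = 2/5 and 2/5 = 2/5
not (B and B) = not 2/5 = 3/5
((A iff (A and A)) implies (B or (B or B))) or not (B and B) = 2/5 or 3/5 = 3/5
No assignment yields a value below 3/5, so this is the minimum.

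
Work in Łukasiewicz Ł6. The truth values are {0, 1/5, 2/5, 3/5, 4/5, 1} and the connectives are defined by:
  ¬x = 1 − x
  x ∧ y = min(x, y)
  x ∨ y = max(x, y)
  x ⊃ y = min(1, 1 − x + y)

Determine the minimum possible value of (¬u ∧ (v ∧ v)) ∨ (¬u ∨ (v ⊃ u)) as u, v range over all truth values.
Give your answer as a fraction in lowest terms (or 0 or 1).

Take u = 2/5, v = 4/5:
¬u = ¬2/5 = 3/5
v ∧ v = 4/5 ∧ 4/5 = 4/5
¬u ∧ (v ∧ v) = 3/5 ∧ 4/5 = 3/5
¬u = ¬2/5 = 3/5
v ⊃ u = 4/5 ⊃ 2/5 = 3/5
¬u ∨ (v ⊃ u) = 3/5 ∨ 3/5 = 3/5
(¬u ∧ (v ∧ v)) ∨ (¬u ∨ (v ⊃ u)) = 3/5 ∨ 3/5 = 3/5
No assignment yields a value below 3/5, so this is the minimum.

3/5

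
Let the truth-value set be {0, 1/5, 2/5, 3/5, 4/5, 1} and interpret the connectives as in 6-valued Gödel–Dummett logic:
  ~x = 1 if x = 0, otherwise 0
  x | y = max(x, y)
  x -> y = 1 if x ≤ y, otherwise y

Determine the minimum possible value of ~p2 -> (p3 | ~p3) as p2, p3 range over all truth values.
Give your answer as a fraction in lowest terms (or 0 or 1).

Take p2 = 0, p3 = 1/5:
~p2 = ~0 = 1
~p3 = ~1/5 = 0
p3 | ~p3 = 1/5 | 0 = 1/5
~p2 -> (p3 | ~p3) = 1 -> 1/5 = 1/5
No assignment yields a value below 1/5, so this is the minimum.

1/5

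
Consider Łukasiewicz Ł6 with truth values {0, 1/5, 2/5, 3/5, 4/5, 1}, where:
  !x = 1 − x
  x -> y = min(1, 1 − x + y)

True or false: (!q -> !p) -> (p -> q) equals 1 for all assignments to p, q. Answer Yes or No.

Yes

At p = 2/5, q = 0, for instance:
!q = !0 = 1
!p = !2/5 = 3/5
!q -> !p = 1 -> 3/5 = 3/5
p -> q = 2/5 -> 0 = 3/5
(!q -> !p) -> (p -> q) = 3/5 -> 3/5 = 1
and checking the remaining 35 assignments likewise gives ≥ 1 in every case.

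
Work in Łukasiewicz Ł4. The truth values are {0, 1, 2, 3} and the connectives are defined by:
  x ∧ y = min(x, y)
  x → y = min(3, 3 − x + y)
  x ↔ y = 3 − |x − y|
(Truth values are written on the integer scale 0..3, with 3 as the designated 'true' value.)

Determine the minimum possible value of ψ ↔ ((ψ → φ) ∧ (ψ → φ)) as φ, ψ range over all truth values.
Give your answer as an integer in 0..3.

0

Take φ = 0, ψ = 0:
ψ → φ = 0 → 0 = 3
ψ → φ = 0 → 0 = 3
(ψ → φ) ∧ (ψ → φ) = 3 ∧ 3 = 3
ψ ↔ ((ψ → φ) ∧ (ψ → φ)) = 0 ↔ 3 = 0
No assignment yields a value below 0, so this is the minimum.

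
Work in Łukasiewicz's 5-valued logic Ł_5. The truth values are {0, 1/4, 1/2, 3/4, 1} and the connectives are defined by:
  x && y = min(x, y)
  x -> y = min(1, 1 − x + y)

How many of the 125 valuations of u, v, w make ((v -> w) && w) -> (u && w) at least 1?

value 1: 75 assignments (counts)
value 3/4: 20 assignments
value 1/2: 15 assignments
value 1/4: 10 assignments
value 0: 5 assignments
So 75 of the 125 assignments meet the threshold.

75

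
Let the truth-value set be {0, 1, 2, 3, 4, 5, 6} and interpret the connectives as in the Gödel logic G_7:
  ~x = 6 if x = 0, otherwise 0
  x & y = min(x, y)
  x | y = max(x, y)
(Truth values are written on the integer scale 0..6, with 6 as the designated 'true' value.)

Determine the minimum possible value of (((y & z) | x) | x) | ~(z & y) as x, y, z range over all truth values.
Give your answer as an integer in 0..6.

1

Take x = 0, y = 1, z = 1:
y & z = 1 & 1 = 1
(y & z) | x = 1 | 0 = 1
((y & z) | x) | x = 1 | 0 = 1
z & y = 1 & 1 = 1
~(z & y) = ~1 = 0
(((y & z) | x) | x) | ~(z & y) = 1 | 0 = 1
No assignment yields a value below 1, so this is the minimum.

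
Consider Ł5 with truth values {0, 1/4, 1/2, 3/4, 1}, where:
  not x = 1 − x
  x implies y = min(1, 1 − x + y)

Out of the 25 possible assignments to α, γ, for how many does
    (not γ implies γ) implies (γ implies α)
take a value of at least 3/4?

value 1: 16 assignments (counts)
value 3/4: 3 assignments (counts)
value 1/2: 3 assignments
value 1/4: 2 assignments
value 0: 1 assignment
So 19 of the 25 assignments meet the threshold.

19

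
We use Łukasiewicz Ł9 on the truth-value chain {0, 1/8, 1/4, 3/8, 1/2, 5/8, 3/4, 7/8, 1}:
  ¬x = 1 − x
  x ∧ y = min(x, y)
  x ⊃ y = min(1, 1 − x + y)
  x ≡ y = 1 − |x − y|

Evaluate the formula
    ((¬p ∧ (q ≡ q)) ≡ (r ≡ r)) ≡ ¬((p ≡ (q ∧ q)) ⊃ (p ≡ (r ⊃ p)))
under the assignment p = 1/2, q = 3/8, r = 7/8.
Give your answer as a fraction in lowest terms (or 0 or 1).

¬p = ¬1/2 = 1/2
q ≡ q = 3/8 ≡ 3/8 = 1
¬p ∧ (q ≡ q) = 1/2 ∧ 1 = 1/2
r ≡ r = 7/8 ≡ 7/8 = 1
(¬p ∧ (q ≡ q)) ≡ (r ≡ r) = 1/2 ≡ 1 = 1/2
q ∧ q = 3/8 ∧ 3/8 = 3/8
p ≡ (q ∧ q) = 1/2 ≡ 3/8 = 7/8
r ⊃ p = 7/8 ⊃ 1/2 = 5/8
p ≡ (r ⊃ p) = 1/2 ≡ 5/8 = 7/8
(p ≡ (q ∧ q)) ⊃ (p ≡ (r ⊃ p)) = 7/8 ⊃ 7/8 = 1
¬((p ≡ (q ∧ q)) ⊃ (p ≡ (r ⊃ p))) = ¬1 = 0
((¬p ∧ (q ≡ q)) ≡ (r ≡ r)) ≡ ¬((p ≡ (q ∧ q)) ⊃ (p ≡ (r ⊃ p))) = 1/2 ≡ 0 = 1/2

1/2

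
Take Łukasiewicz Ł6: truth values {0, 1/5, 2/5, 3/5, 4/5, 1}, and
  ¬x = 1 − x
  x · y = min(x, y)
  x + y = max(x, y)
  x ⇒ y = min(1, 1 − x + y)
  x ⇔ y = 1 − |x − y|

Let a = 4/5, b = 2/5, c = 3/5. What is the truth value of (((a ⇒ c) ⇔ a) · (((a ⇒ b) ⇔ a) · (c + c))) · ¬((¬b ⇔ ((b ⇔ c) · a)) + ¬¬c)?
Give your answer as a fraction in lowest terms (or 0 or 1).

1/5

a ⇒ c = 4/5 ⇒ 3/5 = 4/5
(a ⇒ c) ⇔ a = 4/5 ⇔ 4/5 = 1
a ⇒ b = 4/5 ⇒ 2/5 = 3/5
(a ⇒ b) ⇔ a = 3/5 ⇔ 4/5 = 4/5
c + c = 3/5 + 3/5 = 3/5
((a ⇒ b) ⇔ a) · (c + c) = 4/5 · 3/5 = 3/5
((a ⇒ c) ⇔ a) · (((a ⇒ b) ⇔ a) · (c + c)) = 1 · 3/5 = 3/5
¬b = ¬2/5 = 3/5
b ⇔ c = 2/5 ⇔ 3/5 = 4/5
(b ⇔ c) · a = 4/5 · 4/5 = 4/5
¬b ⇔ ((b ⇔ c) · a) = 3/5 ⇔ 4/5 = 4/5
¬c = ¬3/5 = 2/5
¬¬c = ¬2/5 = 3/5
(¬b ⇔ ((b ⇔ c) · a)) + ¬¬c = 4/5 + 3/5 = 4/5
¬((¬b ⇔ ((b ⇔ c) · a)) + ¬¬c) = ¬4/5 = 1/5
(((a ⇒ c) ⇔ a) · (((a ⇒ b) ⇔ a) · (c + c))) · ¬((¬b ⇔ ((b ⇔ c) · a)) + ¬¬c) = 3/5 · 1/5 = 1/5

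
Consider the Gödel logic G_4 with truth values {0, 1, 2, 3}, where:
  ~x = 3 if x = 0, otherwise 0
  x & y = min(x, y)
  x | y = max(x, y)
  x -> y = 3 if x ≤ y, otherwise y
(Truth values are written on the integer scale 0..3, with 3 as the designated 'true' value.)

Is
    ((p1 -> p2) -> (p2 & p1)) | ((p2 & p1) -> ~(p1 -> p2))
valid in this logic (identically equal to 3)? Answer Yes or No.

No

Counterexample: take p1 = 1, p2 = 1.
p1 -> p2 = 1 -> 1 = 3
p2 & p1 = 1 & 1 = 1
(p1 -> p2) -> (p2 & p1) = 3 -> 1 = 1
p2 & p1 = 1 & 1 = 1
p1 -> p2 = 1 -> 1 = 3
~(p1 -> p2) = ~3 = 0
(p2 & p1) -> ~(p1 -> p2) = 1 -> 0 = 0
((p1 -> p2) -> (p2 & p1)) | ((p2 & p1) -> ~(p1 -> p2)) = 1 | 0 = 1
This gives 1 ≠ 3.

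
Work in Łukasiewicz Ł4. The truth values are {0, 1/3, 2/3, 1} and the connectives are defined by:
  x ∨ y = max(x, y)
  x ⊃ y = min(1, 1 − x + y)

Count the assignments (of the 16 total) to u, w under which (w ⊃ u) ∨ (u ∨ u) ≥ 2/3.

u = 0, w = 0 ↦ 1  ≥
u = 0, w = 1/3 ↦ 2/3  ≥
u = 0, w = 2/3 ↦ 1/3  <
u = 0, w = 1 ↦ 0  <
u = 1/3, w = 0 ↦ 1  ≥
u = 1/3, w = 1/3 ↦ 1  ≥
u = 1/3, w = 2/3 ↦ 2/3  ≥
u = 1/3, w = 1 ↦ 1/3  <
u = 2/3, w = 0 ↦ 1  ≥
u = 2/3, w = 1/3 ↦ 1  ≥
u = 2/3, w = 2/3 ↦ 1  ≥
u = 2/3, w = 1 ↦ 2/3  ≥
u = 1, w = 0 ↦ 1  ≥
u = 1, w = 1/3 ↦ 1  ≥
u = 1, w = 2/3 ↦ 1  ≥
u = 1, w = 1 ↦ 1  ≥
So 13 of the 16 assignments meet the threshold.

13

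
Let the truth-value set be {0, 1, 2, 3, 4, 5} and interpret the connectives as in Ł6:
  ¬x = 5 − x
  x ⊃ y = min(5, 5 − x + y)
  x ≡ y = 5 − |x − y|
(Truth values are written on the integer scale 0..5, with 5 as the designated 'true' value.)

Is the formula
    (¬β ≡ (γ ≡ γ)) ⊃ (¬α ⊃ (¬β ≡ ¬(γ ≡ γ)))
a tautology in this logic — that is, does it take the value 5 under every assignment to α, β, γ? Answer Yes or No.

No

Counterexample: take α = 0, β = 0, γ = 0.
¬β = ¬0 = 5
γ ≡ γ = 0 ≡ 0 = 5
¬β ≡ (γ ≡ γ) = 5 ≡ 5 = 5
¬α = ¬0 = 5
¬β = ¬0 = 5
γ ≡ γ = 0 ≡ 0 = 5
¬(γ ≡ γ) = ¬5 = 0
¬β ≡ ¬(γ ≡ γ) = 5 ≡ 0 = 0
¬α ⊃ (¬β ≡ ¬(γ ≡ γ)) = 5 ⊃ 0 = 0
(¬β ≡ (γ ≡ γ)) ⊃ (¬α ⊃ (¬β ≡ ¬(γ ≡ γ))) = 5 ⊃ 0 = 0
This gives 0 ≠ 5.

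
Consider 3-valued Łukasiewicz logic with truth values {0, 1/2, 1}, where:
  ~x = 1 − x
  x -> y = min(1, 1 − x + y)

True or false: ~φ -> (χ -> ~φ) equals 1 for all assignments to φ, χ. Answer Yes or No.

φ = 0, χ = 0 ↦ 1
φ = 0, χ = 1/2 ↦ 1
φ = 0, χ = 1 ↦ 1
φ = 1/2, χ = 0 ↦ 1
φ = 1/2, χ = 1/2 ↦ 1
φ = 1/2, χ = 1 ↦ 1
φ = 1, χ = 0 ↦ 1
φ = 1, χ = 1/2 ↦ 1
φ = 1, χ = 1 ↦ 1
Every assignment gives a value ≥ 1.

Yes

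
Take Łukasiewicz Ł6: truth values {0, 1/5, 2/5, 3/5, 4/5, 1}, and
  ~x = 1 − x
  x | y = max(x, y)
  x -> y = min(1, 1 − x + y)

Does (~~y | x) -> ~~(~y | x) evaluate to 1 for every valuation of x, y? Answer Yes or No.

Counterexample: take x = 0, y = 3/5.
~y = ~3/5 = 2/5
~~y = ~2/5 = 3/5
~~y | x = 3/5 | 0 = 3/5
~y = ~3/5 = 2/5
~y | x = 2/5 | 0 = 2/5
~(~y | x) = ~2/5 = 3/5
~~(~y | x) = ~3/5 = 2/5
(~~y | x) -> ~~(~y | x) = 3/5 -> 2/5 = 4/5
This gives 4/5 ≠ 1.

No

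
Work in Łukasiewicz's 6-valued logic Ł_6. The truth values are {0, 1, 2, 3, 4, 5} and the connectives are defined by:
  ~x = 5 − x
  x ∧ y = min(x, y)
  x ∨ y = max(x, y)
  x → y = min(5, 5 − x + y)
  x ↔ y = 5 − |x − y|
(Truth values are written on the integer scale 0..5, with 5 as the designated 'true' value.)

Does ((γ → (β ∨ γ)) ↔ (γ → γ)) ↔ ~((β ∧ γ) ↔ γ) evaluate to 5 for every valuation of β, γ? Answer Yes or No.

No

Counterexample: take β = 0, γ = 0.
β ∨ γ = 0 ∨ 0 = 0
γ → (β ∨ γ) = 0 → 0 = 5
γ → γ = 0 → 0 = 5
(γ → (β ∨ γ)) ↔ (γ → γ) = 5 ↔ 5 = 5
β ∧ γ = 0 ∧ 0 = 0
(β ∧ γ) ↔ γ = 0 ↔ 0 = 5
~((β ∧ γ) ↔ γ) = ~5 = 0
((γ → (β ∨ γ)) ↔ (γ → γ)) ↔ ~((β ∧ γ) ↔ γ) = 5 ↔ 0 = 0
This gives 0 ≠ 5.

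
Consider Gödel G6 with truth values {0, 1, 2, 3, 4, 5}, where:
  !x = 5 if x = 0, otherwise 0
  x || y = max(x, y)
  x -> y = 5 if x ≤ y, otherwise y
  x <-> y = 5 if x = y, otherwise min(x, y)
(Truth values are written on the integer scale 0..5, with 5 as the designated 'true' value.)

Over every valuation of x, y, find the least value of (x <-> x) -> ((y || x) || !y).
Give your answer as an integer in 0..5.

1

Take x = 0, y = 1:
x <-> x = 0 <-> 0 = 5
y || x = 1 || 0 = 1
!y = !1 = 0
(y || x) || !y = 1 || 0 = 1
(x <-> x) -> ((y || x) || !y) = 5 -> 1 = 1
No assignment yields a value below 1, so this is the minimum.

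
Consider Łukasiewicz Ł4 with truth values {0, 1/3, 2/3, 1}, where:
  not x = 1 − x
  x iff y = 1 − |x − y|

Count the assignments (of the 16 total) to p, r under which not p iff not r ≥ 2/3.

10

p = 0, r = 0 ↦ 1  ≥
p = 0, r = 1/3 ↦ 2/3  ≥
p = 0, r = 2/3 ↦ 1/3  <
p = 0, r = 1 ↦ 0  <
p = 1/3, r = 0 ↦ 2/3  ≥
p = 1/3, r = 1/3 ↦ 1  ≥
p = 1/3, r = 2/3 ↦ 2/3  ≥
p = 1/3, r = 1 ↦ 1/3  <
p = 2/3, r = 0 ↦ 1/3  <
p = 2/3, r = 1/3 ↦ 2/3  ≥
p = 2/3, r = 2/3 ↦ 1  ≥
p = 2/3, r = 1 ↦ 2/3  ≥
p = 1, r = 0 ↦ 0  <
p = 1, r = 1/3 ↦ 1/3  <
p = 1, r = 2/3 ↦ 2/3  ≥
p = 1, r = 1 ↦ 1  ≥
So 10 of the 16 assignments meet the threshold.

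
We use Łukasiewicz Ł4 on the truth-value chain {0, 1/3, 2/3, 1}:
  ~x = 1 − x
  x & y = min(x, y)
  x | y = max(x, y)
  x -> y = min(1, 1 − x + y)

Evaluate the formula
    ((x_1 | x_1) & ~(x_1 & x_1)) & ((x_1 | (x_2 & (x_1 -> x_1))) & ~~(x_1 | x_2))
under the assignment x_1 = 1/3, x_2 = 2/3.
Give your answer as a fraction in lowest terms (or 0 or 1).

1/3

x_1 | x_1 = 1/3 | 1/3 = 1/3
x_1 & x_1 = 1/3 & 1/3 = 1/3
~(x_1 & x_1) = ~1/3 = 2/3
(x_1 | x_1) & ~(x_1 & x_1) = 1/3 & 2/3 = 1/3
x_1 -> x_1 = 1/3 -> 1/3 = 1
x_2 & (x_1 -> x_1) = 2/3 & 1 = 2/3
x_1 | (x_2 & (x_1 -> x_1)) = 1/3 | 2/3 = 2/3
x_1 | x_2 = 1/3 | 2/3 = 2/3
~(x_1 | x_2) = ~2/3 = 1/3
~~(x_1 | x_2) = ~1/3 = 2/3
(x_1 | (x_2 & (x_1 -> x_1))) & ~~(x_1 | x_2) = 2/3 & 2/3 = 2/3
((x_1 | x_1) & ~(x_1 & x_1)) & ((x_1 | (x_2 & (x_1 -> x_1))) & ~~(x_1 | x_2)) = 1/3 & 2/3 = 1/3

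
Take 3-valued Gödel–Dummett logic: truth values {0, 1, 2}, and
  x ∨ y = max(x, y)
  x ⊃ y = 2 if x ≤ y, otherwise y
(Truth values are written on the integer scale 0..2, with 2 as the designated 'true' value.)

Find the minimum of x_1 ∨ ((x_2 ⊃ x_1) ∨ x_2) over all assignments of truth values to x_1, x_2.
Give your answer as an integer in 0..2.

Take x_1 = 0, x_2 = 1:
x_2 ⊃ x_1 = 1 ⊃ 0 = 0
(x_2 ⊃ x_1) ∨ x_2 = 0 ∨ 1 = 1
x_1 ∨ ((x_2 ⊃ x_1) ∨ x_2) = 0 ∨ 1 = 1
No assignment yields a value below 1, so this is the minimum.

1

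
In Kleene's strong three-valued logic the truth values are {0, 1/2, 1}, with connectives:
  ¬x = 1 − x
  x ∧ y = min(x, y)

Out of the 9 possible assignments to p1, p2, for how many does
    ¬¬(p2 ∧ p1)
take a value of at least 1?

1

p1 = 0, p2 = 0 ↦ 0  <
p1 = 0, p2 = 1/2 ↦ 0  <
p1 = 0, p2 = 1 ↦ 0  <
p1 = 1/2, p2 = 0 ↦ 0  <
p1 = 1/2, p2 = 1/2 ↦ 1/2  <
p1 = 1/2, p2 = 1 ↦ 1/2  <
p1 = 1, p2 = 0 ↦ 0  <
p1 = 1, p2 = 1/2 ↦ 1/2  <
p1 = 1, p2 = 1 ↦ 1  ≥
So 1 of the 9 assignments meets the threshold.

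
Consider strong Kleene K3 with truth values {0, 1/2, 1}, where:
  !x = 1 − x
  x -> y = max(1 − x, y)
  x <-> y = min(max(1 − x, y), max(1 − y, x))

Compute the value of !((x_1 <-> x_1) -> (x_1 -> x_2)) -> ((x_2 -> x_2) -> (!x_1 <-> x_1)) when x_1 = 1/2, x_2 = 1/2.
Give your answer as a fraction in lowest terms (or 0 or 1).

x_1 <-> x_1 = 1/2 <-> 1/2 = 1/2
x_1 -> x_2 = 1/2 -> 1/2 = 1/2
(x_1 <-> x_1) -> (x_1 -> x_2) = 1/2 -> 1/2 = 1/2
!((x_1 <-> x_1) -> (x_1 -> x_2)) = !1/2 = 1/2
x_2 -> x_2 = 1/2 -> 1/2 = 1/2
!x_1 = !1/2 = 1/2
!x_1 <-> x_1 = 1/2 <-> 1/2 = 1/2
(x_2 -> x_2) -> (!x_1 <-> x_1) = 1/2 -> 1/2 = 1/2
!((x_1 <-> x_1) -> (x_1 -> x_2)) -> ((x_2 -> x_2) -> (!x_1 <-> x_1)) = 1/2 -> 1/2 = 1/2

1/2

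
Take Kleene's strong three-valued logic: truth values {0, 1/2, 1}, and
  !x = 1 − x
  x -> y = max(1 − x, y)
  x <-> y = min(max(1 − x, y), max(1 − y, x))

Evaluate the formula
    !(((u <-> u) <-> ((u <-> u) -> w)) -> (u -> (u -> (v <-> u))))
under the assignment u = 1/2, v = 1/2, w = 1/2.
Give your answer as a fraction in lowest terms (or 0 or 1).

u <-> u = 1/2 <-> 1/2 = 1/2
u <-> u = 1/2 <-> 1/2 = 1/2
(u <-> u) -> w = 1/2 -> 1/2 = 1/2
(u <-> u) <-> ((u <-> u) -> w) = 1/2 <-> 1/2 = 1/2
v <-> u = 1/2 <-> 1/2 = 1/2
u -> (v <-> u) = 1/2 -> 1/2 = 1/2
u -> (u -> (v <-> u)) = 1/2 -> 1/2 = 1/2
((u <-> u) <-> ((u <-> u) -> w)) -> (u -> (u -> (v <-> u))) = 1/2 -> 1/2 = 1/2
!(((u <-> u) <-> ((u <-> u) -> w)) -> (u -> (u -> (v <-> u)))) = !1/2 = 1/2

1/2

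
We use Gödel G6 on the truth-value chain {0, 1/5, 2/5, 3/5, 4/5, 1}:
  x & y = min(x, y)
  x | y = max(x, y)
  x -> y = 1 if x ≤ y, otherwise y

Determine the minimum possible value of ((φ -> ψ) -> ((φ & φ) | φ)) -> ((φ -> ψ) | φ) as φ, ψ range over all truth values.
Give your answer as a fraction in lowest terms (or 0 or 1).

Take φ = 1/5, ψ = 0:
φ -> ψ = 1/5 -> 0 = 0
φ & φ = 1/5 & 1/5 = 1/5
(φ & φ) | φ = 1/5 | 1/5 = 1/5
(φ -> ψ) -> ((φ & φ) | φ) = 0 -> 1/5 = 1
φ -> ψ = 1/5 -> 0 = 0
(φ -> ψ) | φ = 0 | 1/5 = 1/5
((φ -> ψ) -> ((φ & φ) | φ)) -> ((φ -> ψ) | φ) = 1 -> 1/5 = 1/5
No assignment yields a value below 1/5, so this is the minimum.

1/5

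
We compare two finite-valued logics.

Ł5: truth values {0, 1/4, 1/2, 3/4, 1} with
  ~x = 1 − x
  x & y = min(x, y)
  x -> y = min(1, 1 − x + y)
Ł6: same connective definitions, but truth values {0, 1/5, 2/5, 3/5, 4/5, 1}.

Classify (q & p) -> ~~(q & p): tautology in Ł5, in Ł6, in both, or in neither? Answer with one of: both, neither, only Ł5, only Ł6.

both

In Ł5: every assignment gives 1 — tautology.
In Ł6: every assignment gives 1 — tautology.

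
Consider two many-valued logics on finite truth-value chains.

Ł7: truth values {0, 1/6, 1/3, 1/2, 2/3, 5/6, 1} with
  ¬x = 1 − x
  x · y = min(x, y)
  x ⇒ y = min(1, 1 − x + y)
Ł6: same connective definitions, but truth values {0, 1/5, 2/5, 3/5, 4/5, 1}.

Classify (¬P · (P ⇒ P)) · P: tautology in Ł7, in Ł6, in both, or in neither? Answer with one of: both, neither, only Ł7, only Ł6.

neither

In Ł7: at P = 0 the value is 0 — not a tautology.
In Ł6: at P = 0 the value is 0 — not a tautology.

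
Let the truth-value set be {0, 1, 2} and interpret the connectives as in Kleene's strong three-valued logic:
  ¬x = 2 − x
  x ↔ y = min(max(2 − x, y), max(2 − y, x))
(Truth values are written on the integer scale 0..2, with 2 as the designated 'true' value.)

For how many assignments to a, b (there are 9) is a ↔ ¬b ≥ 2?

2

a = 0, b = 0 ↦ 0  <
a = 0, b = 1 ↦ 1  <
a = 0, b = 2 ↦ 2  ≥
a = 1, b = 0 ↦ 1  <
a = 1, b = 1 ↦ 1  <
a = 1, b = 2 ↦ 1  <
a = 2, b = 0 ↦ 2  ≥
a = 2, b = 1 ↦ 1  <
a = 2, b = 2 ↦ 0  <
So 2 of the 9 assignments meet the threshold.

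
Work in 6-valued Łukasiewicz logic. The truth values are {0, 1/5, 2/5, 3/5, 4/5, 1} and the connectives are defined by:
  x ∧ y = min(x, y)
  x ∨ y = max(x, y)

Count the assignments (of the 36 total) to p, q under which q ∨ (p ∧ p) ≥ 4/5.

value 1: 11 assignments (counts)
value 4/5: 9 assignments (counts)
value 3/5: 7 assignments
value 2/5: 5 assignments
value 1/5: 3 assignments
value 0: 1 assignment
So 20 of the 36 assignments meet the threshold.

20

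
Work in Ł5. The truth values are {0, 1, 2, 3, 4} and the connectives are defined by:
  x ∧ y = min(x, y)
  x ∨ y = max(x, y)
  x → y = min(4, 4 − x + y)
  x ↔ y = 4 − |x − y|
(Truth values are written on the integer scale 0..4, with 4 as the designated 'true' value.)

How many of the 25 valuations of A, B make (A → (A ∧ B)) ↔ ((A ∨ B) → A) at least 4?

value 4: 5 assignments (counts)
value 3: 8 assignments
value 2: 6 assignments
value 1: 4 assignments
value 0: 2 assignments
So 5 of the 25 assignments meet the threshold.

5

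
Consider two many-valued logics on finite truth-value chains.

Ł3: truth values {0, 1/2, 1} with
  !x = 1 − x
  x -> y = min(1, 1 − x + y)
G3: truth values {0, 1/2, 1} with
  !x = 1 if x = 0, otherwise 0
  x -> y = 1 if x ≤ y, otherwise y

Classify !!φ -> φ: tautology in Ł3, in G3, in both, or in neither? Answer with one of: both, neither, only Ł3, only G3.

only Ł3

In Ł3: every assignment gives 1 — tautology.
In G3: at φ = 1/2 the value is 1/2 — not a tautology.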